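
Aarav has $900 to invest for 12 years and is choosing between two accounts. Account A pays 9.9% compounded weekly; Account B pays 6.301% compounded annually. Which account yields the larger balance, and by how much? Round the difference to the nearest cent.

A: (1 + 0.099/52)^624 ≈ 3.276810526, so 900 × 3.276810526 ≈ 2,949.1295.
B: (1 + 0.06301)^12 ≈ 2.081844084, so 900 × 2.081844084 ≈ 1,873.6597.
Difference ≈ 1,075.4698 in favor of A.

Account A, by $1,075.47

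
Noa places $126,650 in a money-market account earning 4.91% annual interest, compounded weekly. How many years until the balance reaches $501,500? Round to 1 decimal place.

We need (1 + 0.000944231)^(52t) = 3.9597, so 52t = ln 3.9597 / ln 1.000944 ≈ 1458.1455.
t ≈ 1458.1455/52 = 28.0413 years.

28.0 years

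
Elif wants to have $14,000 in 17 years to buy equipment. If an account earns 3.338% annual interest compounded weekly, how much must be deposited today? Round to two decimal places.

$7,938.94

Periodic rate = 3.338%/52 = 0.000641923; 884 periods.
P = 14,000/(1 + 0.03338/52)^884 ≈ 14,000/1.7634602765 ≈ 7,938.9370.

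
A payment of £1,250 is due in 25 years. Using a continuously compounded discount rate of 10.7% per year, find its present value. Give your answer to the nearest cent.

£86.13

P = A·e^(−rt) = 1,250·e^(−2.675).
e^(−2.675) ≈ 0.06890682839, so P ≈ 86.1335.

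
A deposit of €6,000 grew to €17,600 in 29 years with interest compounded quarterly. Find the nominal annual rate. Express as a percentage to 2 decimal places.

(1 + r/4)^116 = 17,600/6,000 = 2.93333.
1 + r/4 = 2.93333^(1/116) ≈ 1.00932, so r/4 ≈ 0.00932023.
r ≈ 4·0.00932023 = 3.72809%.

3.73%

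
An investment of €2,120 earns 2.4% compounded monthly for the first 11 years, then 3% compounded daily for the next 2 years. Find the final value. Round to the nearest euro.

After 11 years at 2.4%: 2,120 × 1.301784937 ≈ 2,759.7841.
Then 2 years at 3%: 2,759.7841 × 1.061833928 ≈ 2,930.4324.

€2,930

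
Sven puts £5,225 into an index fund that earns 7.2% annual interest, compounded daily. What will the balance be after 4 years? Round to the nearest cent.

£6,968.68

Growth factor = (1 + 0.072/365)^1460 ≈ 1.333719424.
A ≈ 5,225 × 1.333719424 ≈ 6,968.6840.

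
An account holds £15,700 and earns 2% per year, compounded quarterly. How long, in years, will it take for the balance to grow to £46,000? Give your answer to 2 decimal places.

53.88 years

We need (1 + 0.005)^(4t) = 2.9299, so 4t = ln 2.9299 / ln 1.005 ≈ 215.5332.
t ≈ 215.5332/4 = 53.8833 years.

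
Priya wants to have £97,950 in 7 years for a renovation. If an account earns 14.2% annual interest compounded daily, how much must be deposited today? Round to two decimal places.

Periodic rate = 14.2%/365 = 0.000389041; 2555 periods.
P = 97,950/(1 + 0.142/365)^2555 ≈ 97,950/2.7014987098 ≈ 36,257.6520.

£36,257.65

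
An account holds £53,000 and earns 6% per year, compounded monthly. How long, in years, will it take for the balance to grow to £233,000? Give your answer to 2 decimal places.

(1 + 0.005)^(12t) = 233,000/53,000 = 4.3962.
12t·ln(1 + 0.005) = ln(4.3962); 12t = 1.4807/0.00498754 ≈ 296.8891.
t ≈ 24.7408 years.

24.74 years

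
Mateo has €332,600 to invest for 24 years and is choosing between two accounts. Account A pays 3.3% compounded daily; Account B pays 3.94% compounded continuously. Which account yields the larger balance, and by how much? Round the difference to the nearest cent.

A: (1 + 0.033/365)^8760 ≈ 2.20772858946, so 332,600 × 2.20772858946 ≈ 734,290.5289.
B: e^(0.0394·24) = e^0.9456 ≈ 2.57435752981, so 332,600 × 2.57435752981 ≈ 856,231.3144.
Difference ≈ 121,940.7856 in favor of B.

Account B, by €121,940.79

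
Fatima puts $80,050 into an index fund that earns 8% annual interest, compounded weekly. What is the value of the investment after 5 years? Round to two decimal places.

Periodic rate = 8%/52 = 0.00153846; periods = 52·5 = 260.
A = 80,050·(1 + 0.08/52)^260 ≈ 80,050·1.49136621537 ≈ 119,383.8655.

$119,383.87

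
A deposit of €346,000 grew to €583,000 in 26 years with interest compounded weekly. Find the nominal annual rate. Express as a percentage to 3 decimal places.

2.007%

(1 + r/52)^1352 = 583,000/346,000 = 1.68497.
1 + r/52 = 1.68497^(1/1352) ≈ 1.000386, so r/52 ≈ 0.000385983.
r ≈ 52·0.000385983 = 2.00711%.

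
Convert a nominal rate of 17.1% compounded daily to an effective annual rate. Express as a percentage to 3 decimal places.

EAR = (1 + 17.1%/365)^365 − 1 = (1 + 0.000468493)^365 − 1.
(1 + 0.000468493)^365 ≈ 1.186443, so EAR ≈ 18.64432%.

18.644%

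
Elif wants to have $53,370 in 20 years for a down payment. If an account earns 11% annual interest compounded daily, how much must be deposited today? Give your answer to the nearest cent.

$5,915.52

Growth factor = (1 + 0.11/365)^7300 ≈ 9.0220227423.
P = 53,370/9.0220227423 ≈ 5,915.5249.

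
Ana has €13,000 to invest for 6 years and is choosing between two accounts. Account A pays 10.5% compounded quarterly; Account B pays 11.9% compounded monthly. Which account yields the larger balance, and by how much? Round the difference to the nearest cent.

A: (1 + 0.02625)^24 ≈ 1.86241338, so 13,000 × 1.86241338 ≈ 24,211.3739.
B: (1 + 0.119/12)^72 ≈ 2.0349738777, so 13,000 × 2.0349738777 ≈ 26,454.6604.
Difference ≈ 2,243.2865 in favor of B.

Account B, by €2,243.29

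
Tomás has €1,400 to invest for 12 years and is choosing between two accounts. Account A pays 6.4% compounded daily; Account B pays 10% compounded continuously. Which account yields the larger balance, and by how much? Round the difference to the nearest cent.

Account B, by €1,630.74

A: (1 + 0.064/365)^4380 ≈ 2.15530593, so 1,400 × 2.15530593 ≈ 3,017.4283.
B: e^(0.1·12) = e^1.2 ≈ 3.320116923, so 1,400 × 3.320116923 ≈ 4,648.1637.
Difference ≈ 1,630.7354 in favor of B.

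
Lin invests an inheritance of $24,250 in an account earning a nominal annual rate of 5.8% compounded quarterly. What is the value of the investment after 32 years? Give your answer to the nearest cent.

Growth factor = (1 + 0.0145)^128 ≈ 6.31338937848.
A ≈ 24,250 × 6.31338937848 ≈ 153,099.6924.

$153,099.69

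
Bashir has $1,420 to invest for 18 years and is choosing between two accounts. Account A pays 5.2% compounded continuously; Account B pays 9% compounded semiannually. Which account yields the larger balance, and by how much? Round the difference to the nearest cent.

Account B, by $3,305.22

Account A growth factor: e^(0.052·18) = e^0.936 ≈ 2.549761945; balance ≈ 3,620.6620.
Account B growth factor: (1 + 0.045)^36 ≈ 4.877378461; balance ≈ 6,925.8774.
Account B is larger by 3,305.2155.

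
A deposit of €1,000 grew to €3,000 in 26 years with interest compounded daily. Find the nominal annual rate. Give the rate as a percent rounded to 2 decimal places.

The 9490-period growth factor is 3,000/1,000 = 3.
r/365 = 3^(1/9490) − 1 ≈ 0.000115772, so r ≈ 365·0.000115772 = 4.22568%.

4.23%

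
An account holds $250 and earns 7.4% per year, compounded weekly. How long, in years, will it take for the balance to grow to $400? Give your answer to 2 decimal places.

6.36 years

We need (1 + 0.00142308)^(52t) = 1.6, so 52t = ln 1.6 / ln 1.001423 ≈ 330.5078.
t ≈ 330.5078/52 = 6.3559 years.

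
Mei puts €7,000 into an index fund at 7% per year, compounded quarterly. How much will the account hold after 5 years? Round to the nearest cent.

Growth factor = (1 + 0.0175)^20 ≈ 1.414778196.
A ≈ 7,000 × 1.414778196 ≈ 9,903.4474.

€9,903.45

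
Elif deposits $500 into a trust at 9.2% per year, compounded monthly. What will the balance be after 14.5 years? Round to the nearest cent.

Periodic rate = 9.2%/12 = 0.00766667; periods = 12·14.5 = 174.
A = 500·(1 + 0.092/12)^174 ≈ 500·3.77693306 ≈ 1,888.4665.

$1,888.47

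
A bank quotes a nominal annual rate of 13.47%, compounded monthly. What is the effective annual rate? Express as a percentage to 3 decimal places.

14.334%

EAR = (1 + 13.47%/12)^12 − 1 = (1 + 0.011225)^12 − 1.
(1 + 0.011225)^12 ≈ 1.143335, so EAR ≈ 14.33352%.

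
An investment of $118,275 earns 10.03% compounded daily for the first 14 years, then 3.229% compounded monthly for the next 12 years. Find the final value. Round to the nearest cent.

After 14 years at 10.03%: 118,275 × 4.0714821676 ≈ 481,554.5534.
Then 12 years at 3.229%: 481,554.5534 × 1.47249701777 ≈ 709,087.6437.

$709,087.64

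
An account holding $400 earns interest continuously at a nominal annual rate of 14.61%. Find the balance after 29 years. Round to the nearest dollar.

A = P·e^(rt) = 400·e^(0.1461·29) = 400·e^4.2369.
e^4.2369 ≈ 69.193020658, so A ≈ 27,677.2083.

$27,677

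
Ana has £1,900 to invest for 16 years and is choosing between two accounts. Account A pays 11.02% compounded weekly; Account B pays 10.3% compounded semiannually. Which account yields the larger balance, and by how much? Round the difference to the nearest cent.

A: (1 + 0.1102/52)^832 ≈ 5.8201982315, so 1,900 × 5.8201982315 ≈ 11,058.3766.
B: (1 + 0.0515)^32 ≈ 4.987660276, so 1,900 × 4.987660276 ≈ 9,476.5545.
Difference ≈ 1,581.8221 in favor of A.

Account A, by £1,581.82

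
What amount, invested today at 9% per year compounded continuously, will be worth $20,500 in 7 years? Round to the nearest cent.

P = A·e^(−rt) = 20,500·e^(−0.63).
e^(−0.63) ≈ 0.53259180101, so P ≈ 10,918.1319.

$10,918.13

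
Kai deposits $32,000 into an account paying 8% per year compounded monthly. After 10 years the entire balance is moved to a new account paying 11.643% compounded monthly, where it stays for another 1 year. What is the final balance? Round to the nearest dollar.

$79,754

After 10 years at 8%: 32,000 × 2.2196402345 ≈ 71,028.4875.
Then 1 years at 11.643%: 71,028.4875 × 1.1228485404 ≈ 79,754.2335.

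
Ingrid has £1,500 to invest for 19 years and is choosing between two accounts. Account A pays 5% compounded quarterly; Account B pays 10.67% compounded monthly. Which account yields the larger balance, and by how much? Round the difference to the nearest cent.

A: (1 + 0.0125)^76 ≈ 2.5705285, so 1,500 × 2.5705285 ≈ 3,855.7928.
B: (1 + 0.1067/12)^228 ≈ 7.5258219627, so 1,500 × 7.5258219627 ≈ 11,288.7329.
Difference ≈ 7,432.9402 in favor of B.

Account B, by £7,432.94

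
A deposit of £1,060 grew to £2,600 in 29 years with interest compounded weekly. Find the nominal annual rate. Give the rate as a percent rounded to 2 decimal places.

The 1508-period growth factor is 2,600/1,060 = 2.45283.
r/52 = 2.45283^(1/1508) − 1 ≈ 0.000595165, so r ≈ 52·0.000595165 = 3.09486%.

3.09%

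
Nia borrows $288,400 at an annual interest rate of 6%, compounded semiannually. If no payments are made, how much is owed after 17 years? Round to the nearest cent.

$787,881.49

Periodic rate = 6%/2 = 0.03; periods = 2·17 = 34.
A = 288,400·(1 + 0.03)^34 ≈ 288,400·2.73190529551 ≈ 787,881.4872.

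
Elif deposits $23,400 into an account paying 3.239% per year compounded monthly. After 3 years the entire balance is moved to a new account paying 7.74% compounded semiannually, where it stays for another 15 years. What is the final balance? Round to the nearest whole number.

Phase 1: 23,400·(1 + 0.03239/12)^36 ≈ 25,784.5408.
Phase 2: 25,784.5408·(1 + 0.0387)^30 ≈ 80,549.5930.

$80,550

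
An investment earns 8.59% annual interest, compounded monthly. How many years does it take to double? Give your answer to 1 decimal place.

8.1 years

(1 + 0.00715833)^(12t) = 2.
12t = ln 2 / ln(1 + 0.00715833) ≈ 0.69315/0.00713283 ≈ 97.1770.
t ≈ 8.0981.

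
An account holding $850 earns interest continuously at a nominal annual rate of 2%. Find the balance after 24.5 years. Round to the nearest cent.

A = P·e^(rt) = 850·e^(0.02·24.5) = 850·e^0.49.
e^0.49 ≈ 1.63231622, so A ≈ 1,387.4688.

$1,387.47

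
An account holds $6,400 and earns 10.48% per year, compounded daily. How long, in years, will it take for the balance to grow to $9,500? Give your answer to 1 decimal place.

3.8 years

(1 + 0.000287123)^(365t) = 9,500/6,400 = 1.4844.
365t·ln(1 + 0.000287123) = ln(1.4844); 365t = 0.39499/0.000287082 ≈ 1375.8916.
t ≈ 3.7696 years.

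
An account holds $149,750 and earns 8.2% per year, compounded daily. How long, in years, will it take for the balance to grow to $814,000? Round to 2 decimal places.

20.65 years

We need (1 + 0.000224658)^(365t) = 5.4357, so 365t = ln 5.4357 / ln 1.000225 ≈ 7536.7305.
t ≈ 7536.7305/365 = 20.6486 years.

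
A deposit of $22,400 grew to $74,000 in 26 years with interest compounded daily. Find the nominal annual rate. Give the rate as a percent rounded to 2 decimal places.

4.60%

The 9490-period growth factor is 74,000/22,400 = 3.30357.
r/365 = 3.30357^(1/9490) − 1 ≈ 0.00012593, so r ≈ 365·0.00012593 = 4.59646%.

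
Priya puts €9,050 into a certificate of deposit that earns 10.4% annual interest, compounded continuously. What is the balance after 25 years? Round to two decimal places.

A = P·e^(rt) = 9,050·e^(0.104·25) = 9,050·e^2.6.
e^2.6 ≈ 13.463738035, so A ≈ 121,846.8292.

€121,846.83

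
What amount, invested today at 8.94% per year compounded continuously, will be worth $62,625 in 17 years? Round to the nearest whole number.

P = A·e^(−rt) = 62,625·e^(−1.5198).
e^(−1.5198) ≈ 0.2187556337, so P ≈ 13,699.5716.

$13,700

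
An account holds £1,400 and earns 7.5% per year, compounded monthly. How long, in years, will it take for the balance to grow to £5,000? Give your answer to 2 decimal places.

We need (1 + 0.00625)^(12t) = 3.5714, so 12t = ln 3.5714 / ln 1.00625 ≈ 204.3103.
t ≈ 204.3103/12 = 17.0259 years.

17.03 years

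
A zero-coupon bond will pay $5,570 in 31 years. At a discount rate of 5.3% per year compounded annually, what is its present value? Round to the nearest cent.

$1,123.51

Annual rate = 5.3% = 0.053; 31 periods.
P = 5,570/(1 + 0.053)^31 ≈ 5,570/4.957691593 ≈ 1,123.5068.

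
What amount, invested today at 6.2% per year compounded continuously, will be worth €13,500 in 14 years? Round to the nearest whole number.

P = A·e^(−rt) = 13,500·e^(−0.868).
e^(−0.868) ≈ 0.41979029081, so P ≈ 5,667.1689.

€5,667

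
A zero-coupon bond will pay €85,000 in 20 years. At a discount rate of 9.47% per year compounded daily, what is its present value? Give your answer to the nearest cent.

€12,792.98

Growth factor = (1 + 0.0947/365)^7300 ≈ 6.6442667596.
P = 85,000/6.6442667596 ≈ 12,792.9842.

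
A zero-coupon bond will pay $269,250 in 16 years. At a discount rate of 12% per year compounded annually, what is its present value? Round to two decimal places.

Annual rate = 12% = 0.12; 16 periods.
P = 269,250/(1 + 0.12)^16 ≈ 269,250/6.13039365037 ≈ 43,920.5075.

$43,920.51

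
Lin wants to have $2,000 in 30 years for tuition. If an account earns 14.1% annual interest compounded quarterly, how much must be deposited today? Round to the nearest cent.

Growth factor = (1 + 0.03525)^120 ≈ 63.88938401.
P = 2,000/63.88938401 ≈ 31.3041.

$31.30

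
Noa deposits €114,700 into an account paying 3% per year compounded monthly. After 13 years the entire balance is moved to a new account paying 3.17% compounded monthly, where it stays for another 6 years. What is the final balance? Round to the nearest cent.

€204,748.53

Phase 1: 114,700·(1 + 0.0025)^156 ≈ 169,327.2673.
Phase 2: 169,327.2673·(1 + 0.0317/12)^72 ≈ 204,748.5322.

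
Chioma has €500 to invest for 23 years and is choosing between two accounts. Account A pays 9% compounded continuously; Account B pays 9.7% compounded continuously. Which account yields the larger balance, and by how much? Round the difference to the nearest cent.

Account B, by €692.17

Account A growth factor: e^(0.09·23) = e^2.07 ≈ 7.924823118; balance ≈ 3,962.4116.
Account B growth factor: e^(0.097·23) = e^2.231 ≈ 9.309170597; balance ≈ 4,654.5853.
Account B is larger by 692.1737.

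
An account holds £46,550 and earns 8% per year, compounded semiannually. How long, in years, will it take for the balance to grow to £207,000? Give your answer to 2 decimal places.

We need (1 + 0.04)^(2t) = 4.4468, so 2t = ln 4.4468 / ln 1.04 ≈ 38.0460.
t ≈ 38.0460/2 = 19.0230 years.

19.02 years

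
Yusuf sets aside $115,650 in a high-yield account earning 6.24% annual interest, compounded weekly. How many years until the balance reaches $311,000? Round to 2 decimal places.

15.86 years

We need (1 + 0.0012)^(52t) = 2.6891, so 52t = ln 2.6891 / ln 1.0012 ≈ 824.8483.
t ≈ 824.8483/52 = 15.8625 years.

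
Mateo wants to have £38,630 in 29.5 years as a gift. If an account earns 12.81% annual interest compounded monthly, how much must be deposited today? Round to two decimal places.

£900.42

Periodic rate = 12.81%/12 = 0.010675; 354 periods.
P = 38,630/(1 + 0.010675)^354 ≈ 38,630/42.902163635 ≈ 900.4208.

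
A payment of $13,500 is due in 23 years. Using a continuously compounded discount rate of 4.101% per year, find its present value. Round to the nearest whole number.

P = A·e^(−rt) = 13,500·e^(−0.94323).
e^(−0.94323) ≈ 0.38936814295, so P ≈ 5,256.4699.

$5,256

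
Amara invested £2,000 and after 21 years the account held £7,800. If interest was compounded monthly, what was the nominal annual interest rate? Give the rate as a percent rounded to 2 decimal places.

6.50%

The 252-period growth factor is 7,800/2,000 = 3.9.
r/12 = 3.9^(1/252) − 1 ≈ 0.00541531, so r ≈ 12·0.00541531 = 6.49837%.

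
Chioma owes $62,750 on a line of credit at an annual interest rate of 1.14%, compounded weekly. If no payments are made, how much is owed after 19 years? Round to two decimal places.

$77,924.07

Growth factor = (1 + 0.0114/52)^988 ≈ 1.2418177837.
A ≈ 62,750 × 1.2418177837 ≈ 77,924.0659.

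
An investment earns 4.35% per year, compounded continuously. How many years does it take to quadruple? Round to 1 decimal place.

31.9 years

e^(0.0435t) = 4, so 0.0435t = ln 4 ≈ 1.3863.
t ≈ 1.3863/0.0435 ≈ 31.8688.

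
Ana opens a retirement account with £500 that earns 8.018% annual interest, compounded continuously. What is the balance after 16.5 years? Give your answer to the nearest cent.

A = P·e^(rt) = 500·e^(0.08018·16.5) = 500·e^1.32297.
e^1.32297 ≈ 3.754555865, so A ≈ 1,877.2779.

£1,877.28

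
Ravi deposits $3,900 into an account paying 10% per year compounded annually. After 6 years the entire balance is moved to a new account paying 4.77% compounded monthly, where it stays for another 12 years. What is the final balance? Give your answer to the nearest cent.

$12,232.58

After 6 years at 10%: 3,900 × 1.771561 ≈ 6,909.0879.
Then 12 years at 4.77%: 6,909.0879 × 1.7705059635 ≈ 12,232.5813.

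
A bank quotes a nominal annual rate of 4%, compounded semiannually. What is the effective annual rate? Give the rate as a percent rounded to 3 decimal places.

EAR = (1 + 4%/2)^2 − 1 = (1 + 0.02)^2 − 1.
(1 + 0.02)^2 ≈ 1.0404, so EAR ≈ 4.04000%.

4.040%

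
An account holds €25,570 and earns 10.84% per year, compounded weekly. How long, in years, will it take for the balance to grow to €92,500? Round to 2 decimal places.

We need (1 + 0.00208462)^(52t) = 3.6175, so 52t = ln 3.6175 / ln 1.002085 ≈ 617.4418.
t ≈ 617.4418/52 = 11.8739 years.

11.87 years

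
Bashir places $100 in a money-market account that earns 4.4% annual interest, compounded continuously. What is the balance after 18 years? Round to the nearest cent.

$220.78

A = P·e^(rt) = 100·e^(0.044·18) = 100·e^0.792.
e^0.792 ≈ 2.20780763, so A ≈ 220.7808.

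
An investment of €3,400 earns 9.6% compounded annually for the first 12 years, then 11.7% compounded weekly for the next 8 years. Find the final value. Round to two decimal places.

€26,016.48

After 12 years at 9.6%: 3,400 × 3.004184837 ≈ 10,214.2284.
Then 8 years at 11.7%: 10,214.2284 × 2.5470824753 ≈ 26,016.4823.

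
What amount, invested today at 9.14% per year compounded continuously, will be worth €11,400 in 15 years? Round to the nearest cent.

P = A·e^(−rt) = 11,400·e^(−1.371).
e^(−1.371) ≈ 0.2538529796, so P ≈ 2,893.9240.

€2,893.92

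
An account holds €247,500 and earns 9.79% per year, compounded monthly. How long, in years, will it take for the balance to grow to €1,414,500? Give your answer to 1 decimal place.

(1 + 0.00815833)^(12t) = 1,414,500/247,500 = 5.7152.
12t·ln(1 + 0.00815833) = ln(5.7152); 12t = 1.7431/0.00812523 ≈ 214.5318.
t ≈ 17.8776 years.

17.9 years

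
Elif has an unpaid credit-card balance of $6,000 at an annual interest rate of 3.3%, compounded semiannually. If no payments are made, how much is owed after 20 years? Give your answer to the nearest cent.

$11,546.40

Periodic rate = 3.3%/2 = 0.0165; periods = 2·20 = 40.
A = 6,000·(1 + 0.0165)^40 ≈ 6,000·1.9243998703 ≈ 11,546.3992.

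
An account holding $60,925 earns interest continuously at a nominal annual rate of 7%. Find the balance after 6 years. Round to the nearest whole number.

$92,726

A = P·e^(rt) = 60,925·e^(0.07·6) = 60,925·e^0.42.
e^0.42 ≈ 1.5219615556, so A ≈ 92,725.5078.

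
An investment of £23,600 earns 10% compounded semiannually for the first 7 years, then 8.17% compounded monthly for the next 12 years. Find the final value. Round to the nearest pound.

£124,137

Phase 1: 23,600·(1 + 0.05)^14 ≈ 46,726.3857.
Phase 2: 46,726.3857·(1 + 0.0817/12)^144 ≈ 124,137.1046.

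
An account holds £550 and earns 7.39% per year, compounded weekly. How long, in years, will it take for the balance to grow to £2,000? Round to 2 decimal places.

(1 + 0.00142115)^(52t) = 2,000/550 = 3.6364.
52t·ln(1 + 0.00142115) = ln(3.6364); 52t = 1.291/0.00142014 ≈ 909.0510.
t ≈ 17.4817 years.

17.48 years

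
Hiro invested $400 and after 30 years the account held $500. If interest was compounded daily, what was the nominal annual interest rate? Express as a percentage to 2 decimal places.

(1 + r/365)^10950 = 500/400 = 1.25.
1 + r/365 = 1.25^(1/10950) ≈ 1.00002, so r/365 ≈ 0.0000203786.
r ≈ 365·0.0000203786 = 0.74382%.

0.74%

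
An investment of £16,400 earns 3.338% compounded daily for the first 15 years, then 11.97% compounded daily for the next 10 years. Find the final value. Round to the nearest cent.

After 15 years at 3.338%: 16,400 × 1.6498380084 ≈ 27,057.3433.
Then 10 years at 11.97%: 27,057.3433 × 3.3095219987 ≈ 89,546.8730.

£89,546.87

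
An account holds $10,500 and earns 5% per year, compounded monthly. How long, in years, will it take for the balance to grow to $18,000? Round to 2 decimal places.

10.80 years

We need (1 + 0.00416667)^(12t) = 1.7143, so 12t = ln 1.7143 / ln 1.004167 ≈ 129.6285.
t ≈ 129.6285/12 = 10.8024 years.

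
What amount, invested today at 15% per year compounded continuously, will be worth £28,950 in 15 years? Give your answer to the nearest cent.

£3,051.31

P = A·e^(−rt) = 28,950·e^(−2.25).
e^(−2.25) ≈ 0.10539922456, so P ≈ 3,051.3076.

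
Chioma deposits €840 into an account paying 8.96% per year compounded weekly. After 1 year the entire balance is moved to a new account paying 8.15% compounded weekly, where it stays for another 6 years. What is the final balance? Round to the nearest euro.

Phase 1: 840·(1 + 0.0896/52)^52 ≈ 918.6680.
Phase 2: 918.6680·(1 + 0.0815/52)^312 ≈ 1,497.4845.

€1,497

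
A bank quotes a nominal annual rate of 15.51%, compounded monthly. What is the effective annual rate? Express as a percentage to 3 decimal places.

16.661%

One year is 12 periods at 0.012925 each: (1 + 0.012925)^12 ≈ 1.166615.
EAR = 1.166615 − 1 ≈ 16.66148%.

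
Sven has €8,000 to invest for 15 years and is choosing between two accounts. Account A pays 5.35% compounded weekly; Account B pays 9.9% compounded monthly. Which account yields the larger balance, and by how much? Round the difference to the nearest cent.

A: (1 + 0.0535/52)^780 ≈ 2.2301915049, so 8,000 × 2.2301915049 ≈ 17,841.5320.
B: (1 + 0.00825)^180 ≈ 4.3881505831, so 8,000 × 4.3881505831 ≈ 35,105.2047.
Difference ≈ 17,263.6726 in favor of B.

Account B, by €17,263.67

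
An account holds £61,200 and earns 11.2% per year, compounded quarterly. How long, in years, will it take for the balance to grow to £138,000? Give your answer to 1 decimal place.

7.4 years

(1 + 0.028)^(4t) = 138,000/61,200 = 2.2549.
4t·ln(1 + 0.028) = ln(2.2549); 4t = 0.81311/0.0276152 ≈ 29.4442.
t ≈ 7.3610 years.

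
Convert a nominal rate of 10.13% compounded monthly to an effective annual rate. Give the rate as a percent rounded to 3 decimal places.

One year is 12 periods at 0.00844167 each: (1 + 0.00844167)^12 ≈ 1.106138.
EAR = 1.106138 − 1 ≈ 10.61382%.

10.614%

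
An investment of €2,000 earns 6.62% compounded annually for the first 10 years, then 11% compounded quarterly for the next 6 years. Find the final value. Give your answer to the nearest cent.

€7,280.83

Phase 1: 2,000·(1 + 0.0662)^10 ≈ 3,796.7918.
Phase 2: 3,796.7918·(1 + 0.0275)^24 ≈ 7,280.8270.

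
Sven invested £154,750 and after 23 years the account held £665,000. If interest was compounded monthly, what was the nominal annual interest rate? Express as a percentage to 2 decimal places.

6.36%

The 276-period growth factor is 665,000/154,750 = 4.29725.
r/12 = 4.29725^(1/276) − 1 ≈ 0.0052965, so r ≈ 12·0.0052965 = 6.35580%.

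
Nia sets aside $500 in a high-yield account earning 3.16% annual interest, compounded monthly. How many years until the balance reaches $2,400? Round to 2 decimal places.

(1 + 0.00263333)^(12t) = 2,400/500 = 4.8.
12t·ln(1 + 0.00263333) = ln(4.8); 12t = 1.5686/0.00262987 ≈ 596.4609.
t ≈ 49.7051 years.

49.71 years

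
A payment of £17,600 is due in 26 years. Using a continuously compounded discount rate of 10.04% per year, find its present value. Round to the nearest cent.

£1,293.69

P = A·e^(−rt) = 17,600·e^(−2.6104).
e^(−2.6104) ≈ 0.073505135828, so P ≈ 1,293.6904.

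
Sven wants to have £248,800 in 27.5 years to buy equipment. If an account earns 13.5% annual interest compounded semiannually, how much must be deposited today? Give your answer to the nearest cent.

£6,848.84

Growth factor = (1 + 0.0675)^55 ≈ 36.3273403927.
P = 248,800/36.3273403927 ≈ 6,848.8361.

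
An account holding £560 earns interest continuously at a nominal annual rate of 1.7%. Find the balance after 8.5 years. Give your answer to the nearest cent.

£647.06

A = P·e^(rt) = 560·e^(0.017·8.5) = 560·e^0.1445.
e^0.1445 ≈ 1.15546169, so A ≈ 647.0585.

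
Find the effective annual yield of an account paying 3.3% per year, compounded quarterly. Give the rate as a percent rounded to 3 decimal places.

3.341%

EAR = (1 + 3.3%/4)^4 − 1 = (1 + 0.00825)^4 − 1.
(1 + 0.00825)^4 ≈ 1.033411, so EAR ≈ 3.34106%.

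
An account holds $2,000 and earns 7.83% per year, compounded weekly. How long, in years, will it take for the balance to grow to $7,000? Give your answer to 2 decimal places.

(1 + 0.00150577)^(52t) = 7,000/2,000 = 3.5.
52t·ln(1 + 0.00150577) = ln(3.5); 52t = 1.2528/0.00150464 ≈ 832.6016.
t ≈ 16.0116 years.

16.01 years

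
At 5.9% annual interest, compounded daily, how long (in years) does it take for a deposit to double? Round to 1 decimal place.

(1 + 0.000161644)^(365t) = 2.
365t = ln 2 / ln(1 + 0.000161644) ≈ 0.69315/0.000161631 ≈ 4288.4605.
t ≈ 11.7492.

11.7 years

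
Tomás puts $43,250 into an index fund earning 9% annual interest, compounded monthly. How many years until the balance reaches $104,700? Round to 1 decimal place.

We need (1 + 0.0075)^(12t) = 2.4208, so 12t = ln 2.4208 / ln 1.0075 ≈ 118.3218.
t ≈ 118.3218/12 = 9.8601 years.

9.9 years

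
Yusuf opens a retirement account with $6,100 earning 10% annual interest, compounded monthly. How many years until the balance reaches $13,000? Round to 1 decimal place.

(1 + 0.00833333)^(12t) = 13,000/6,100 = 2.1311.
12t·ln(1 + 0.00833333) = ln(2.1311); 12t = 0.75666/0.0082988 ≈ 91.1771.
t ≈ 7.5981 years.

7.6 years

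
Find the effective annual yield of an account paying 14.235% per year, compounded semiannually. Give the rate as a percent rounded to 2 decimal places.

One year is 2 periods at 0.071175 each: (1 + 0.071175)^2 ≈ 1.147416.
EAR = 1.147416 − 1 ≈ 14.74159%.

14.74%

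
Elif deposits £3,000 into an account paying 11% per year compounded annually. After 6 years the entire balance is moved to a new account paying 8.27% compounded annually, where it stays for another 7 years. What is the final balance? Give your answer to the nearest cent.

Phase 1: 3,000·(1 + 0.11)^6 ≈ 5,611.2437.
Phase 2: 5,611.2437·(1 + 0.0827)^7 ≈ 9,786.2450.

£9,786.25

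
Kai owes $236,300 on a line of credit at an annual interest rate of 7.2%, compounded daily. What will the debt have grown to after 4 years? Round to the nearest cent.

Periodic rate = 7.2%/365 = 0.00019726; periods = 365·4 = 1460.
A = 236,300·(1 + 0.072/365)^1460 ≈ 236,300·1.33371942363 ≈ 315,157.8998.

$315,157.90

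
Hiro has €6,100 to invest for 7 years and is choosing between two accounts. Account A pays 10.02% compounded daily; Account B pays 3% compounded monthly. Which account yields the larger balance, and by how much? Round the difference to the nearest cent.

Account A, by €4,776.45

A: (1 + 0.1002/365)^2555 ≈ 2.0163798362, so 6,100 × 2.0163798362 ≈ 12,299.9170.
B: (1 + 0.0025)^84 ≈ 1.233354801, so 6,100 × 1.233354801 ≈ 7,523.4643.
Difference ≈ 4,776.4527 in favor of A.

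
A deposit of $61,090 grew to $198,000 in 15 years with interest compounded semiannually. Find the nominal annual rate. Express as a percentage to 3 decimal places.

7.995%

The 30-period growth factor is 198,000/61,090 = 3.24112.
r/2 = 3.24112^(1/30) − 1 ≈ 0.0399756, so r ≈ 2·0.0399756 = 7.99513%.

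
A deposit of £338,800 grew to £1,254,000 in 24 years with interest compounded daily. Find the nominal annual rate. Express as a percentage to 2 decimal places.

The 8760-period growth factor is 1,254,000/338,800 = 3.7013.
r/365 = 3.7013^(1/8760) − 1 ≈ 0.000149404, so r ≈ 365·0.000149404 = 5.45326%.

5.45%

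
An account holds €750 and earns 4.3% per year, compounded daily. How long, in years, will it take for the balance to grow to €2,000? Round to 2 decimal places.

22.81 years

We need (1 + 0.000117808)^(365t) = 2.6667, so 365t = ln 2.6667 / ln 1.000118 ≈ 8326.1341.
t ≈ 8326.1341/365 = 22.8113 years.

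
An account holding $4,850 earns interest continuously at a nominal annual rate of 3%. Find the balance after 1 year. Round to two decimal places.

A = P·e^(rt) = 4,850·e^(0.03·1) = 4,850·e^0.03.
e^0.03 ≈ 1.030454534, so A ≈ 4,997.7045.

$4,997.70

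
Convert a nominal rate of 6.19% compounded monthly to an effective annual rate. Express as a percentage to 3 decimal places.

6.369%

EAR = (1 + 6.19%/12)^12 − 1 = (1 + 0.00515833)^12 − 1.
(1 + 0.00515833)^12 ≈ 1.063687, so EAR ≈ 6.36867%.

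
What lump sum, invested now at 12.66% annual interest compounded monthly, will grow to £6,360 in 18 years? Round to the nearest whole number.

Periodic rate = 12.66%/12 = 0.01055; 216 periods.
P = 6,360/(1 + 0.01055)^216 ≈ 6,360/9.649086156 ≈ 659.1298.

£659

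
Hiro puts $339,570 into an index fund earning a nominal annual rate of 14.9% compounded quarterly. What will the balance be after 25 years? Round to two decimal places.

Periodic rate = 14.9%/4 = 0.03725; periods = 4·25 = 100.
A = 339,570·(1 + 0.03725)^100 ≈ 339,570·38.756482149392 ≈ 13,160,538.6435.

$13,160,538.64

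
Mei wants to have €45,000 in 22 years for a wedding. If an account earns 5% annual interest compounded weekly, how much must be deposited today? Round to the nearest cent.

€14,987.12

Periodic rate = 5%/52 = 0.000961538; 1144 periods.
P = 45,000/(1 + 0.05/52)^1144 ≈ 45,000/3.0025787195 ≈ 14,987.1175.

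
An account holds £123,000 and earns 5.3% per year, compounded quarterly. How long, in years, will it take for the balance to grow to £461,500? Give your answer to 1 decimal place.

25.1 years

(1 + 0.01325)^(4t) = 461,500/123,000 = 3.752.
4t·ln(1 + 0.01325) = ln(3.752); 4t = 1.3223/0.013163 ≈ 100.4558.
t ≈ 25.1139 years.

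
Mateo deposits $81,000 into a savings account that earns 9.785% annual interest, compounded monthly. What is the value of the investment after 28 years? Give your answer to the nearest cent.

$1,240,337.89

Growth factor = (1 + 0.09785/12)^336 ≈ 15.31281350091.
A ≈ 81,000 × 15.31281350091 ≈ 1,240,337.8936.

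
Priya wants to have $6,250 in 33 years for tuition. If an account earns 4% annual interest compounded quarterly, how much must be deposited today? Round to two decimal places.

Growth factor = (1 + 0.01)^132 ≈ 3.718958562.
P = 6,250/3.718958562 ≈ 1,680.5780.

$1,680.58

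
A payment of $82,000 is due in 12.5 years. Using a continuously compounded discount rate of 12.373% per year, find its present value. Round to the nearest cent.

P = A·e^(−rt) = 82,000·e^(−1.546625).
e^(−1.546625) ≈ 0.21296552092, so P ≈ 17,463.1727.

$17,463.17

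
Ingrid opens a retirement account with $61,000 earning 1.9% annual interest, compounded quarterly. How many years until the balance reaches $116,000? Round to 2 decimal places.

33.91 years

We need (1 + 0.00475)^(4t) = 1.9016, so 4t = ln 1.9016 / ln 1.00475 ≈ 135.6298.
t ≈ 135.6298/4 = 33.9075 years.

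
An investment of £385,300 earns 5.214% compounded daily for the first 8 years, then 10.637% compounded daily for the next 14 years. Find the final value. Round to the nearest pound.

£2,591,716

After 8 years at 5.214%: 385,300 × 1.517539404269 ≈ 584,707.9325.
Then 14 years at 10.637%: 584,707.9325 × 4.432496858675 ≈ 2,591,716.0739.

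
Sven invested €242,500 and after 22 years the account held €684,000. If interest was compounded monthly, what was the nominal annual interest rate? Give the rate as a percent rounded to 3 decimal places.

4.723%

(1 + r/12)^264 = 684,000/242,500 = 2.82062.
1 + r/12 = 2.82062^(1/264) ≈ 1.003936, so r/12 ≈ 0.00393559.
r ≈ 12·0.00393559 = 4.72271%.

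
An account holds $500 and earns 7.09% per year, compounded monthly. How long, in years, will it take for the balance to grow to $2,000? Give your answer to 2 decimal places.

(1 + 0.00590833)^(12t) = 2,000/500 = 4.
12t·ln(1 + 0.00590833) = ln(4); 12t = 1.3863/0.00589095 ≈ 235.3262.
t ≈ 19.6105 years.

19.61 years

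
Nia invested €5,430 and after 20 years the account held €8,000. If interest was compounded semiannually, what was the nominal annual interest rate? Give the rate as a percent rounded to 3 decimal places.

(1 + r/2)^40 = 8,000/5,430 = 1.4733.
1 + r/2 = 1.4733^(1/40) ≈ 1.009735, so r/2 ≈ 0.00973464.
r ≈ 2·0.00973464 = 1.94693%.

1.947%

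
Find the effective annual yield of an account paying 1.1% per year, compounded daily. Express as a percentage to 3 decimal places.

1.106%

One year is 365 periods at 0.000030137 each: (1 + 0.000030137)^365 ≈ 1.011061.
EAR = 1.011061 − 1 ≈ 1.10606%.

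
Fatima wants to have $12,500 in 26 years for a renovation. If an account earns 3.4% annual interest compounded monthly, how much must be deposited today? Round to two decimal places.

Growth factor = (1 + 0.034/12)^312 ≈ 2.4175388709.
P = 12,500/2.4175388709 ≈ 5,170.5477.

$5,170.55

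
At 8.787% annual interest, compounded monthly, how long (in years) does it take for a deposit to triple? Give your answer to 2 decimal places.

(1 + 0.0073225)^(12t) = 3.
12t = ln 3 / ln(1 + 0.0073225) ≈ 1.0986/0.00729582 ≈ 150.5810.
t ≈ 12.5484.

12.55 years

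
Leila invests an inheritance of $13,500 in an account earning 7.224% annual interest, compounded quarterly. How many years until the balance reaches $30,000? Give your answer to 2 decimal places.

11.15 years

(1 + 0.01806)^(4t) = 30,000/13,500 = 2.2222.
4t·ln(1 + 0.01806) = ln(2.2222); 4t = 0.79851/0.0178989 ≈ 44.6122.
t ≈ 11.1531 years.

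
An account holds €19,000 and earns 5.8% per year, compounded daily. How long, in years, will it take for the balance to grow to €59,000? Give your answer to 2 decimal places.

19.54 years

(1 + 0.000158904)^(365t) = 59,000/19,000 = 3.1053.
365t·ln(1 + 0.000158904) = ln(3.1053); 365t = 1.1331/0.000158891 ≈ 7131.2724.
t ≈ 19.5377 years.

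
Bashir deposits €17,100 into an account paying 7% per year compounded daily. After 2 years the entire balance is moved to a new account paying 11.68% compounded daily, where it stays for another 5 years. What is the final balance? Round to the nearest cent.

€35,267.84

Phase 1: 17,100·(1 + 0.07/365)^730 ≈ 19,669.4179.
Phase 2: 19,669.4179·(1 + 0.00032)^1825 ≈ 35,267.8442.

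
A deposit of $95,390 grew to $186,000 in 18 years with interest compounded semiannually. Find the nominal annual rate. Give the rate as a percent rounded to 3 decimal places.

3.744%

(1 + r/2)^36 = 186,000/95,390 = 1.94989.
1 + r/2 = 1.94989^(1/36) ≈ 1.018722, so r/2 ≈ 0.0187224.
r ≈ 2·0.0187224 = 3.74447%.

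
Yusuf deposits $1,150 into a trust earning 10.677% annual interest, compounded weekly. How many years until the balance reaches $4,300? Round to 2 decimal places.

12.36 years

(1 + 0.00205327)^(52t) = 4,300/1,150 = 3.7391.
52t·ln(1 + 0.00205327) = ln(3.7391); 52t = 1.3189/0.00205116 ≈ 642.9778.
t ≈ 12.3650 years.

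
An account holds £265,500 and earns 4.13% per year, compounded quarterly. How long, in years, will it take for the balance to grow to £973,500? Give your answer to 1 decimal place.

31.6 years

We need (1 + 0.010325)^(4t) = 3.6667, so 4t = ln 3.6667 / ln 1.010325 ≈ 126.4871.
t ≈ 126.4871/4 = 31.6218 years.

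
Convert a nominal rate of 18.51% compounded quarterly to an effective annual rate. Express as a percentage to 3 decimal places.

19.835%

One year is 4 periods at 0.046275 each: (1 + 0.046275)^4 ≈ 1.198349.
EAR = 1.198349 − 1 ≈ 19.83492%.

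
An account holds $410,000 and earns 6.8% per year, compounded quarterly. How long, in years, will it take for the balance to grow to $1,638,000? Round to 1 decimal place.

We need (1 + 0.017)^(4t) = 3.9951, so 4t = ln 3.9951 / ln 1.017 ≈ 82.1655.
t ≈ 82.1655/4 = 20.5414 years.

20.5 years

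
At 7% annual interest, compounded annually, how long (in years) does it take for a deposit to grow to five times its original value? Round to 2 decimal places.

23.79 years

(1 + 0.07)^t = 5.
t = ln 5 / ln(1 + 0.07) ≈ 1.6094/0.0676586 ≈ 23.7876.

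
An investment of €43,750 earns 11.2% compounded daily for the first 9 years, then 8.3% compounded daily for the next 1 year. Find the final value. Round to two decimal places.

After 9 years at 11.2%: 43,750 × 2.73969165549 ≈ 119,861.5099.
Then 1 years at 8.3%: 119,861.5099 × 1.08653155647 ≈ 130,233.3129.

€130,233.31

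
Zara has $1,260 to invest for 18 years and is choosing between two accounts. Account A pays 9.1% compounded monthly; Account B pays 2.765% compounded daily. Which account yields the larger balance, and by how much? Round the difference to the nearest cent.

Account A growth factor: (1 + 0.091/12)^216 ≈ 5.113174638; balance ≈ 6,442.6000.
Account B growth factor: (1 + 0.02765/365)^6570 ≈ 1.644902562; balance ≈ 2,072.5772.
Account A is larger by 4,370.0228.

Account A, by $4,370.02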